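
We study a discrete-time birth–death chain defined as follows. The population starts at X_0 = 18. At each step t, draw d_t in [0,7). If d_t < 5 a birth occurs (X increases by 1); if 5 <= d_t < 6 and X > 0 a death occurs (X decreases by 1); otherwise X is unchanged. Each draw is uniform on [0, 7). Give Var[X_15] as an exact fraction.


390/49

X can drop by at most 1 per step and X_0 = 18 > T = 15, so X_t >= 18 − t >= 3 > 0 for every t <= 15: the floor at 0 (the 'and X > 0' condition) never binds. Hence X_15 = X_0 + Σ_{t<15} Y_t with i.i.d. increments Y_t = y(d_t) ∈ {+1, −1, 0}.
Outcome values over d=0..6: [1, 1, 1, 1, 1, -1, 0]
Σy = 4, Σy² = 6, M = 7
μ = 4/7 = 4/7,  σ² = 6/7 − (4/7)² = 26/49
Independent increments: Var[X_15] = 15·σ² = 15·(26/49) = 390/49


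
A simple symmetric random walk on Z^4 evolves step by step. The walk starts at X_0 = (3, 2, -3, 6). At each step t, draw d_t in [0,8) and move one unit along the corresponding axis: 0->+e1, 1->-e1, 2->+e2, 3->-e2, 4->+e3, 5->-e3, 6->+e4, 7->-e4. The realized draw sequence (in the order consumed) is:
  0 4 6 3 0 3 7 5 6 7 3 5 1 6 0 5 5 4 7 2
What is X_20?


t=0: X=(3, 2, -3, 6), d=0 → +e1, X_1=(4, 2, -3, 6)
t=1: X=(4, 2, -3, 6), d=4 → +e3, X_2=(4, 2, -2, 6)
t=2: X=(4, 2, -2, 6), d=6 → +e4, X_3=(4, 2, -2, 7)
t=3: X=(4, 2, -2, 7), d=3 → -e2, X_4=(4, 1, -2, 7)
t=4: X=(4, 1, -2, 7), d=0 → +e1, X_5=(5, 1, -2, 7)
t=5: X=(5, 1, -2, 7), d=3 → -e2, X_6=(5, 0, -2, 7)
t=6: X=(5, 0, -2, 7), d=7 → -e4, X_7=(5, 0, -2, 6)
t=7: X=(5, 0, -2, 6), d=5 → -e3, X_8=(5, 0, -3, 6)
t=8: X=(5, 0, -3, 6), d=6 → +e4, X_9=(5, 0, -3, 7)
t=9: X=(5, 0, -3, 7), d=7 → -e4, X_10=(5, 0, -3, 6)
t=10: X=(5, 0, -3, 6), d=3 → -e2, X_11=(5, -1, -3, 6)
t=11: X=(5, -1, -3, 6), d=5 → -e3, X_12=(5, -1, -4, 6)
t=12: X=(5, -1, -4, 6), d=1 → -e1, X_13=(4, -1, -4, 6)
t=13: X=(4, -1, -4, 6), d=6 → +e4, X_14=(4, -1, -4, 7)
t=14: X=(4, -1, -4, 7), d=0 → +e1, X_15=(5, -1, -4, 7)
t=15: X=(5, -1, -4, 7), d=5 → -e3, X_16=(5, -1, -5, 7)
t=16: X=(5, -1, -5, 7), d=5 → -e3, X_17=(5, -1, -6, 7)
t=17: X=(5, -1, -6, 7), d=4 → +e3, X_18=(5, -1, -5, 7)
t=18: X=(5, -1, -5, 7), d=7 → -e4, X_19=(5, -1, -5, 6)
t=19: X=(5, -1, -5, 6), d=2 → +e2, X_20=(5, 0, -5, 6)

(5, 0, -5, 6)


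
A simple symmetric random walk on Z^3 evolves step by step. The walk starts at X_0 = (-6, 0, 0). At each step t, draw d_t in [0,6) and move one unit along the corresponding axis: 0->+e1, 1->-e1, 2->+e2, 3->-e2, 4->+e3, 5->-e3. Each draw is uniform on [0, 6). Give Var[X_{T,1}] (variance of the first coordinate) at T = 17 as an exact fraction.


17/3

Outcome values over d=0..5: [1, -1, 0, 0, 0, 0]
Σy = 0, Σy² = 2, M = 6
μ = 0/6 = 0,  σ² = 2/6 − (0)² = 1/3
Independent increments: Var[X_17] = 17·σ² = 17·(1/3) = 17/3


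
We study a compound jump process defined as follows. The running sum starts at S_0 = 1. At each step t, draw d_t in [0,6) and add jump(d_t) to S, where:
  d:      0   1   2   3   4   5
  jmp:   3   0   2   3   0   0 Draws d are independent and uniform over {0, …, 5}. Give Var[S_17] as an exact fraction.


Outcome values over d=0..5: [3, 0, 2, 3, 0, 0]
Σy = 8, Σy² = 22, M = 6
μ = 8/6 = 4/3,  σ² = 22/6 − (4/3)² = 17/9
Independent increments: Var[S_17] = 17·σ² = 17·(17/9) = 289/9

289/9


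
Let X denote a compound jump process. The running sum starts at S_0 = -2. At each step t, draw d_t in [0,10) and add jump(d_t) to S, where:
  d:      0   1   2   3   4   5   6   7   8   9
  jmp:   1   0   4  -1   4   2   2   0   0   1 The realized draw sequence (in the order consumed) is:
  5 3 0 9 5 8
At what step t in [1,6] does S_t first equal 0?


t=0: S=-2, d=5, jump=2, S_1=0
t=1: S=0, d=3, jump=-1, S_2=-1
t=2: S=-1, d=0, jump=1, S_3=0
t=3: S=0, d=9, jump=1, S_4=1
t=4: S=1, d=5, jump=2, S_5=3
t=5: S=3, d=8, jump=0, S_6=3

1


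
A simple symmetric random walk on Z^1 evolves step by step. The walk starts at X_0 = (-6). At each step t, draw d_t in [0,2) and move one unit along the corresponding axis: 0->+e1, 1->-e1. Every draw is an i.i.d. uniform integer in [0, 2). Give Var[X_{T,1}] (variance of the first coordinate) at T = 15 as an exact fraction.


Outcome values over d=0..1: [1, -1]
Σy = 0, Σy² = 2, M = 2
μ = 0/2 = 0,  σ² = 2/2 − (0)² = 1
Independent increments: Var[X_15] = 15·σ² = 15·(1) = 15

15


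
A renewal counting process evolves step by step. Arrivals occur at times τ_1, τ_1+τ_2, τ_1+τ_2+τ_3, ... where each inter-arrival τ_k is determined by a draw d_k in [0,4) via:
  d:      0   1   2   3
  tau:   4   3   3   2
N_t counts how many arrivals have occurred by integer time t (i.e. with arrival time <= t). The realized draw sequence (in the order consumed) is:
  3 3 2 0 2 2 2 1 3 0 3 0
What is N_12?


4

draw d_1=3: τ_1=2, arrival time A_1=2
draw d_2=3: τ_2=2, arrival time A_2=4
draw d_3=2: τ_3=3, arrival time A_3=7
draw d_4=0: τ_4=4, arrival time A_4=11
draw d_5=2: τ_5=3, arrival time A_5=14
draw d_6=2: τ_6=3, arrival time A_6=17
draw d_7=2: τ_7=3, arrival time A_7=20
draw d_8=1: τ_8=3, arrival time A_8=23
draw d_9=3: τ_9=2, arrival time A_9=25
draw d_10=0: τ_10=4, arrival time A_10=29
draw d_11=3: τ_11=2, arrival time A_11=31
draw d_12=0: τ_12=4, arrival time A_12=35
N_t over t=0..12: 0:0 1:0 2:1 3:1 4:2 5:2 6:2 7:3 8:3 9:3 10:3 11:4 12:4


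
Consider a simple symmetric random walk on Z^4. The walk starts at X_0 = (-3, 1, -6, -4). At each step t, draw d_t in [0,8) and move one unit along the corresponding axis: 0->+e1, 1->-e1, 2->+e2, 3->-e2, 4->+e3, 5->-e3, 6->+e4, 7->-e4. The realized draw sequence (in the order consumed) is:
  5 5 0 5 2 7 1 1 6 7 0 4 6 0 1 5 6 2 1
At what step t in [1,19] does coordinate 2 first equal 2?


5

t=0: X=(-3, 1, -6, -4), d=5 → -e3, X_1=(-3, 1, -7, -4)
t=1: X=(-3, 1, -7, -4), d=5 → -e3, X_2=(-3, 1, -8, -4)
t=2: X=(-3, 1, -8, -4), d=0 → +e1, X_3=(-2, 1, -8, -4)
t=3: X=(-2, 1, -8, -4), d=5 → -e3, X_4=(-2, 1, -9, -4)
t=4: X=(-2, 1, -9, -4), d=2 → +e2, X_5=(-2, 2, -9, -4)
t=5: X=(-2, 2, -9, -4), d=7 → -e4, X_6=(-2, 2, -9, -5)
t=6: X=(-2, 2, -9, -5), d=1 → -e1, X_7=(-3, 2, -9, -5)
t=7: X=(-3, 2, -9, -5), d=1 → -e1, X_8=(-4, 2, -9, -5)
t=8: X=(-4, 2, -9, -5), d=6 → +e4, X_9=(-4, 2, -9, -4)
t=9: X=(-4, 2, -9, -4), d=7 → -e4, X_10=(-4, 2, -9, -5)
t=10: X=(-4, 2, -9, -5), d=0 → +e1, X_11=(-3, 2, -9, -5)
t=11: X=(-3, 2, -9, -5), d=4 → +e3, X_12=(-3, 2, -8, -5)
t=12: X=(-3, 2, -8, -5), d=6 → +e4, X_13=(-3, 2, -8, -4)
t=13: X=(-3, 2, -8, -4), d=0 → +e1, X_14=(-2, 2, -8, -4)
t=14: X=(-2, 2, -8, -4), d=1 → -e1, X_15=(-3, 2, -8, -4)
t=15: X=(-3, 2, -8, -4), d=5 → -e3, X_16=(-3, 2, -9, -4)
t=16: X=(-3, 2, -9, -4), d=6 → +e4, X_17=(-3, 2, -9, -3)
t=17: X=(-3, 2, -9, -3), d=2 → +e2, X_18=(-3, 3, -9, -3)
t=18: X=(-3, 3, -9, -3), d=1 → -e1, X_19=(-4, 3, -9, -3)


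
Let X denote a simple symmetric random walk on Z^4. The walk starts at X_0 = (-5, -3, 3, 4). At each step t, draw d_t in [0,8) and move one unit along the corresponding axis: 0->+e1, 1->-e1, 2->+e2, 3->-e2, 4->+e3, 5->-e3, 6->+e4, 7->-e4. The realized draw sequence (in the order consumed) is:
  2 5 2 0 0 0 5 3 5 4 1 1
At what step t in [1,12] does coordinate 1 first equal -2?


6

t=0: X=(-5, -3, 3, 4), d=2 → +e2, X_1=(-5, -2, 3, 4)
t=1: X=(-5, -2, 3, 4), d=5 → -e3, X_2=(-5, -2, 2, 4)
t=2: X=(-5, -2, 2, 4), d=2 → +e2, X_3=(-5, -1, 2, 4)
t=3: X=(-5, -1, 2, 4), d=0 → +e1, X_4=(-4, -1, 2, 4)
t=4: X=(-4, -1, 2, 4), d=0 → +e1, X_5=(-3, -1, 2, 4)
t=5: X=(-3, -1, 2, 4), d=0 → +e1, X_6=(-2, -1, 2, 4)
t=6: X=(-2, -1, 2, 4), d=5 → -e3, X_7=(-2, -1, 1, 4)
t=7: X=(-2, -1, 1, 4), d=3 → -e2, X_8=(-2, -2, 1, 4)
t=8: X=(-2, -2, 1, 4), d=5 → -e3, X_9=(-2, -2, 0, 4)
t=9: X=(-2, -2, 0, 4), d=4 → +e3, X_10=(-2, -2, 1, 4)
t=10: X=(-2, -2, 1, 4), d=1 → -e1, X_11=(-3, -2, 1, 4)
t=11: X=(-3, -2, 1, 4), d=1 → -e1, X_12=(-4, -2, 1, 4)


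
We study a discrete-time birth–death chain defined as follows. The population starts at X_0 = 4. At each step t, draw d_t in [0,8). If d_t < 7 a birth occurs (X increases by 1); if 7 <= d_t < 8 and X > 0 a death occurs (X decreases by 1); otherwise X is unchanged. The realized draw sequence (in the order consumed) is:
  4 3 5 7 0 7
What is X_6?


6

t=0: X=4, d=4 → birth, X_1=5
t=1: X=5, d=3 → birth, X_2=6
t=2: X=6, d=5 → birth, X_3=7
t=3: X=7, d=7 → death, X_4=6
t=4: X=6, d=0 → birth, X_5=7
t=5: X=7, d=7 → death, X_6=6


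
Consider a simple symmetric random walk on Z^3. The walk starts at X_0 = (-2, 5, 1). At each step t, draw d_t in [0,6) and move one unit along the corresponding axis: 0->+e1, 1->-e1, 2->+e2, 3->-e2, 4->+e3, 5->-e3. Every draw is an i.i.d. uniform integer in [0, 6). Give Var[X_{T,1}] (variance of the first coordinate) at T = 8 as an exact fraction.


8/3

Outcome values over d=0..5: [1, -1, 0, 0, 0, 0]
Σy = 0, Σy² = 2, M = 6
μ = 0/6 = 0,  σ² = 2/6 − (0)² = 1/3
Independent increments: Var[X_8] = 8·σ² = 8·(1/3) = 8/3


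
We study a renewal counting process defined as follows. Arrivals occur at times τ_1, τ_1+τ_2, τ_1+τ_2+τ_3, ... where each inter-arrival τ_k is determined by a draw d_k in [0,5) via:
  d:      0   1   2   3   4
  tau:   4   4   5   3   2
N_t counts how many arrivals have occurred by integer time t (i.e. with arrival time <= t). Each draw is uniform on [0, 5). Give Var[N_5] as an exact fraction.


66/625

Inter-arrival values over d=0..4: [4, 4, 5, 3, 2]
Each d has probability 1/5, so the pmf of τ is: f(2) = 1/5, f(3) = 1/5, f(4) = 2/5, f(5) = 1/5
Let p_n(j) = P(N_n = j), with p_0 = [1]. Condition on τ_1: p_n(0) = P(τ > n), and for j >= 1, p_n(j) = Σ_{k<=n} f(k)·p_{n−k}(j−1)
p_1 = [1]  (j = 0)
p_2 = [4/5, 1/5]  (j = 0..1)
p_3 = [3/5, 2/5]  (j = 0..1)
p_4 = [1/5, 19/25, 1/25]  (j = 0..2)
p_5 = [0, 22/25, 3/25]  (j = 0..2)
E[N_5] = Σ j·p_5(j) = 28/25;  E[N_5²] = Σ j²·p_5(j) = 34/25
Var[N_5] = 34/25 − (28/25)² = 66/625


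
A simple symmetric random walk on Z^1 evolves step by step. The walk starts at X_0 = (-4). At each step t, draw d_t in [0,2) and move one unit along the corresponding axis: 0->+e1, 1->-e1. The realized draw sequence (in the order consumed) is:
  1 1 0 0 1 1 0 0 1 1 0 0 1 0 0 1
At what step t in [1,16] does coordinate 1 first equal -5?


t=0: X=(-4), d=1 → -e1, X_1=(-5)
t=1: X=(-5), d=1 → -e1, X_2=(-6)
t=2: X=(-6), d=0 → +e1, X_3=(-5)
t=3: X=(-5), d=0 → +e1, X_4=(-4)
t=4: X=(-4), d=1 → -e1, X_5=(-5)
t=5: X=(-5), d=1 → -e1, X_6=(-6)
t=6: X=(-6), d=0 → +e1, X_7=(-5)
t=7: X=(-5), d=0 → +e1, X_8=(-4)
t=8: X=(-4), d=1 → -e1, X_9=(-5)
t=9: X=(-5), d=1 → -e1, X_10=(-6)
t=10: X=(-6), d=0 → +e1, X_11=(-5)
t=11: X=(-5), d=0 → +e1, X_12=(-4)
t=12: X=(-4), d=1 → -e1, X_13=(-5)
t=13: X=(-5), d=0 → +e1, X_14=(-4)
t=14: X=(-4), d=0 → +e1, X_15=(-3)
t=15: X=(-3), d=1 → -e1, X_16=(-4)

1


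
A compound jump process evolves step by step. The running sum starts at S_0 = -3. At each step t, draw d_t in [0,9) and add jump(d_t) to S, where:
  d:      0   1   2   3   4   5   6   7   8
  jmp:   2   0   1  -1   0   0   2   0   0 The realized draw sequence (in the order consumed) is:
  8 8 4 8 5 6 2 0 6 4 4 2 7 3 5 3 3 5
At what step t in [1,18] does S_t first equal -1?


6

t=0: S=-3, d=8, jump=0, S_1=-3
t=1: S=-3, d=8, jump=0, S_2=-3
t=2: S=-3, d=4, jump=0, S_3=-3
t=3: S=-3, d=8, jump=0, S_4=-3
t=4: S=-3, d=5, jump=0, S_5=-3
t=5: S=-3, d=6, jump=2, S_6=-1
t=6: S=-1, d=2, jump=1, S_7=0
t=7: S=0, d=0, jump=2, S_8=2
t=8: S=2, d=6, jump=2, S_9=4
t=9: S=4, d=4, jump=0, S_10=4
t=10: S=4, d=4, jump=0, S_11=4
t=11: S=4, d=2, jump=1, S_12=5
t=12: S=5, d=7, jump=0, S_13=5
t=13: S=5, d=3, jump=-1, S_14=4
t=14: S=4, d=5, jump=0, S_15=4
t=15: S=4, d=3, jump=-1, S_16=3
t=16: S=3, d=3, jump=-1, S_17=2
t=17: S=2, d=5, jump=0, S_18=2


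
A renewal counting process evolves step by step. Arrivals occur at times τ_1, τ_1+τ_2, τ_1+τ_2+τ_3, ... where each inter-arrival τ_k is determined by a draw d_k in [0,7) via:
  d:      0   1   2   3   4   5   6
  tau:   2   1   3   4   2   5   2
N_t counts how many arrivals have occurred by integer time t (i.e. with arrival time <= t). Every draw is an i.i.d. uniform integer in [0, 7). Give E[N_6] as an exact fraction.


235460/117649

Inter-arrival values over d=0..6: [2, 1, 3, 4, 2, 5, 2]
Each d has probability 1/7, so the pmf of τ is: f(1) = 1/7, f(2) = 3/7, f(3) = 1/7, f(4) = 1/7, f(5) = 1/7
Renewal equation for m(n) = E[N_n]: condition on τ_1 = k (if k <= n, one arrival plus a fresh copy on the remaining n−k steps): m(n) = F(n) + Σ_{k<=n} f(k)·m(n−k), where F(n) = P(τ <= n) and m(0) = 0
m(1) = F(1) = 1/7
m(2) = F(2) + f(1)·m(1) = 4/7 + 1/7·1/7 = 29/49
m(3) = F(3) + f(1)·m(2) + f(2)·m(1) = 5/7 + 1/7·29/49 + 3/7·1/7 = 295/343
m(4) = F(4) + f(1)·m(3) + f(2)·m(2) + f(3)·m(1) = 6/7 + 1/7·295/343 + 3/7·29/49 + 1/7·1/7 = 3011/2401
m(5) = F(5) + f(1)·m(4) + f(2)·m(3) + f(3)·m(2) + f(4)·m(1) = 1 + 1/7·3011/2401 + 3/7·295/343 + 1/7·29/49 + 1/7·1/7 = 27777/16807
m(6) = F(6) + f(1)·m(5) + f(2)·m(4) + f(3)·m(3) + f(4)·m(2) + f(5)·m(1) = 1 + 1/7·27777/16807 + 3/7·3011/2401 + 1/7·295/343 + 1/7·29/49 + 1/7·1/7 = 235460/117649
E[N_6] = m(6) = 235460/117649


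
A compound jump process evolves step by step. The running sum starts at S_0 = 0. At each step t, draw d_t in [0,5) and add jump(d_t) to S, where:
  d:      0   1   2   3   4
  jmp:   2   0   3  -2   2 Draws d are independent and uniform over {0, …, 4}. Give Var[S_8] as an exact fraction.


Outcome values over d=0..4: [2, 0, 3, -2, 2]
Σy = 5, Σy² = 21, M = 5
μ = 5/5 = 1,  σ² = 21/5 − (1)² = 16/5
Independent increments: Var[S_8] = 8·σ² = 8·(16/5) = 128/5

128/5


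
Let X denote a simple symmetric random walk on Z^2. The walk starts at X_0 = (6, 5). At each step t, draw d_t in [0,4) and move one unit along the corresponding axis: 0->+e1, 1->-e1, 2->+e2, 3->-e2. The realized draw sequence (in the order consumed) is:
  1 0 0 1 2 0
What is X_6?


t=0: X=(6, 5), d=1 → -e1, X_1=(5, 5)
t=1: X=(5, 5), d=0 → +e1, X_2=(6, 5)
t=2: X=(6, 5), d=0 → +e1, X_3=(7, 5)
t=3: X=(7, 5), d=1 → -e1, X_4=(6, 5)
t=4: X=(6, 5), d=2 → +e2, X_5=(6, 6)
t=5: X=(6, 6), d=0 → +e1, X_6=(7, 6)

(7, 6)


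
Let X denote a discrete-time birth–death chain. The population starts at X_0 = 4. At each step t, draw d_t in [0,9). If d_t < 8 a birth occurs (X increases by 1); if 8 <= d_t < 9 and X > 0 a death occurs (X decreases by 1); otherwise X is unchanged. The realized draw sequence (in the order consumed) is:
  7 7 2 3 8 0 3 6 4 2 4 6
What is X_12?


t=0: X=4, d=7 → birth, X_1=5
t=1: X=5, d=7 → birth, X_2=6
t=2: X=6, d=2 → birth, X_3=7
t=3: X=7, d=3 → birth, X_4=8
t=4: X=8, d=8 → death, X_5=7
t=5: X=7, d=0 → birth, X_6=8
t=6: X=8, d=3 → birth, X_7=9
t=7: X=9, d=6 → birth, X_8=10
t=8: X=10, d=4 → birth, X_9=11
t=9: X=11, d=2 → birth, X_10=12
t=10: X=12, d=4 → birth, X_11=13
t=11: X=13, d=6 → birth, X_12=14

14


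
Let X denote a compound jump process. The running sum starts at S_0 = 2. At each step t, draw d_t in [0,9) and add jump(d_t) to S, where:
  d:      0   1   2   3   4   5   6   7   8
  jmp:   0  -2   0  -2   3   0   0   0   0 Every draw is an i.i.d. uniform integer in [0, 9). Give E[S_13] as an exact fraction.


5/9

Outcome values over d=0..8: [0, -2, 0, -2, 3, 0, 0, 0, 0]
Σy = -1, Σy² = 17, M = 9
μ = -1/9 = -1/9,  σ² = 17/9 − (-1/9)² = 152/81
E[S_13] = 2 + 13·(-1/9) = 5/9


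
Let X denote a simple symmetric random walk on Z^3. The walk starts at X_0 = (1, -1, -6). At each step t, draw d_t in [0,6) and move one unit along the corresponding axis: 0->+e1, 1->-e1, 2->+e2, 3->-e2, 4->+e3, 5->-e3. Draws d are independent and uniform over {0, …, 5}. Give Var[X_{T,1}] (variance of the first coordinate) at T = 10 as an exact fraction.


10/3

Outcome values over d=0..5: [1, -1, 0, 0, 0, 0]
Σy = 0, Σy² = 2, M = 6
μ = 0/6 = 0,  σ² = 2/6 − (0)² = 1/3
Independent increments: Var[X_10] = 10·σ² = 10·(1/3) = 10/3


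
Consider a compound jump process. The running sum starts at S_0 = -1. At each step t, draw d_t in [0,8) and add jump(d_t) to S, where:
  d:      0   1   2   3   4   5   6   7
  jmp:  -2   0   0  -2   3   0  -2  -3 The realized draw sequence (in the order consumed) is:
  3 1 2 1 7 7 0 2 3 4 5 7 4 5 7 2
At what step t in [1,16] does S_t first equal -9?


6

t=0: S=-1, d=3, jump=-2, S_1=-3
t=1: S=-3, d=1, jump=0, S_2=-3
t=2: S=-3, d=2, jump=0, S_3=-3
t=3: S=-3, d=1, jump=0, S_4=-3
t=4: S=-3, d=7, jump=-3, S_5=-6
t=5: S=-6, d=7, jump=-3, S_6=-9
t=6: S=-9, d=0, jump=-2, S_7=-11
t=7: S=-11, d=2, jump=0, S_8=-11
t=8: S=-11, d=3, jump=-2, S_9=-13
t=9: S=-13, d=4, jump=3, S_10=-10
t=10: S=-10, d=5, jump=0, S_11=-10
t=11: S=-10, d=7, jump=-3, S_12=-13
t=12: S=-13, d=4, jump=3, S_13=-10
t=13: S=-10, d=5, jump=0, S_14=-10
t=14: S=-10, d=7, jump=-3, S_15=-13
t=15: S=-13, d=2, jump=0, S_16=-13


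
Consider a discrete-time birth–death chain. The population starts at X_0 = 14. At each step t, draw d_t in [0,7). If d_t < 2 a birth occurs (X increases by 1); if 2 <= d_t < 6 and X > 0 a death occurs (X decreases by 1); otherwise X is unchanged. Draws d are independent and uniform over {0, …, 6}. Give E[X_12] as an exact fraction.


X can drop by at most 1 per step and X_0 = 14 > T = 12, so X_t >= 14 − t >= 2 > 0 for every t <= 12: the floor at 0 (the 'and X > 0' condition) never binds. Hence X_12 = X_0 + Σ_{t<12} Y_t with i.i.d. increments Y_t = y(d_t) ∈ {+1, −1, 0}.
Outcome values over d=0..6: [1, 1, -1, -1, -1, -1, 0]
Σy = -2, Σy² = 6, M = 7
μ = -2/7 = -2/7,  σ² = 6/7 − (-2/7)² = 38/49
E[X_12] = 14 + 12·(-2/7) = 74/7

74/7


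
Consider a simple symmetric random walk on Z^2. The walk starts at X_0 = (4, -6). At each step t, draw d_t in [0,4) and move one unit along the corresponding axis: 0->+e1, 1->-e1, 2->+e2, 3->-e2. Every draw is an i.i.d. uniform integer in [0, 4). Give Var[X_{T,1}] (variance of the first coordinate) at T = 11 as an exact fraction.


Outcome values over d=0..3: [1, -1, 0, 0]
Σy = 0, Σy² = 2, M = 4
μ = 0/4 = 0,  σ² = 2/4 − (0)² = 1/2
Independent increments: Var[X_11] = 11·σ² = 11·(1/2) = 11/2

11/2


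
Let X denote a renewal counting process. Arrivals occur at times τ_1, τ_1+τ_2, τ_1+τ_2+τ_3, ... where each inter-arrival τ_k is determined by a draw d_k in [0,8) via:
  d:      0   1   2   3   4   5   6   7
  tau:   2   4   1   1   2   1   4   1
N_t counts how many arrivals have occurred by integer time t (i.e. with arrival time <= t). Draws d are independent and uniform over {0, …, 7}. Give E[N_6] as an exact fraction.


Inter-arrival values over d=0..7: [2, 4, 1, 1, 2, 1, 4, 1]
Each d has probability 1/8, so the pmf of τ is: f(1) = 1/2, f(2) = 1/4, f(4) = 1/4
Renewal equation for m(n) = E[N_n]: condition on τ_1 = k (if k <= n, one arrival plus a fresh copy on the remaining n−k steps): m(n) = F(n) + Σ_{k<=n} f(k)·m(n−k), where F(n) = P(τ <= n) and m(0) = 0
m(1) = F(1) = 1/2
m(2) = F(2) + f(1)·m(1) = 3/4 + 1/2·1/2 = 1
m(3) = F(3) + f(1)·m(2) + f(2)·m(1) = 3/4 + 1/2·1 + 1/4·1/2 = 11/8
m(4) = F(4) + f(1)·m(3) + f(2)·m(2) = 1 + 1/2·11/8 + 1/4·1 = 31/16
m(5) = F(5) + f(1)·m(4) + f(2)·m(3) + f(4)·m(1) = 1 + 1/2·31/16 + 1/4·11/8 + 1/4·1/2 = 39/16
m(6) = F(6) + f(1)·m(5) + f(2)·m(4) + f(4)·m(2) = 1 + 1/2·39/16 + 1/4·31/16 + 1/4·1 = 189/64
E[N_6] = m(6) = 189/64

189/64


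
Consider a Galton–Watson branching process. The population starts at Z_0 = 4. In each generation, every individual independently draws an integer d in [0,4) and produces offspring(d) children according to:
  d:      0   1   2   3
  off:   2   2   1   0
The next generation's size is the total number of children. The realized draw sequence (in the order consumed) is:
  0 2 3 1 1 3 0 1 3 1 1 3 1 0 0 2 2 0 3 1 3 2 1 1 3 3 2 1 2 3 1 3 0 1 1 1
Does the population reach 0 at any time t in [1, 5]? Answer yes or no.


no

gen 0: Z_0=4, draws=[0, 2, 3, 1], offspring=[2, 1, 0, 2], Z_1=5
gen 1: Z_1=5, draws=[1, 3, 0, 1, 3], offspring=[2, 0, 2, 2, 0], Z_2=6
gen 2: Z_2=6, draws=[1, 1, 3, 1, 0, 0], offspring=[2, 2, 0, 2, 2, 2], Z_3=10
gen 3: Z_3=10, draws=[2, 2, 0, 3, 1, 3, 2, 1, 1, 3], offspring=[1, 1, 2, 0, 2, 0, 1, 2, 2, 0], Z_4=11
gen 4: Z_4=11, draws=[3, 2, 1, 2, 3, 1, 3, 0, 1, 1, 1], offspring=[0, 1, 2, 1, 0, 2, 0, 2, 2, 2, 2], Z_5=14


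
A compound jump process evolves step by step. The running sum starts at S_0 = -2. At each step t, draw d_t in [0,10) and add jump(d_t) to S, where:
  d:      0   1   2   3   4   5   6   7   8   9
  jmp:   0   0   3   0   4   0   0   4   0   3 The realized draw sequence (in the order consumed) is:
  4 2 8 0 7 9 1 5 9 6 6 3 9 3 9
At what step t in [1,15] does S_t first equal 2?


t=0: S=-2, d=4, jump=4, S_1=2
t=1: S=2, d=2, jump=3, S_2=5
t=2: S=5, d=8, jump=0, S_3=5
t=3: S=5, d=0, jump=0, S_4=5
t=4: S=5, d=7, jump=4, S_5=9
t=5: S=9, d=9, jump=3, S_6=12
t=6: S=12, d=1, jump=0, S_7=12
t=7: S=12, d=5, jump=0, S_8=12
t=8: S=12, d=9, jump=3, S_9=15
t=9: S=15, d=6, jump=0, S_10=15
t=10: S=15, d=6, jump=0, S_11=15
t=11: S=15, d=3, jump=0, S_12=15
t=12: S=15, d=9, jump=3, S_13=18
t=13: S=18, d=3, jump=0, S_14=18
t=14: S=18, d=9, jump=3, S_15=21

1


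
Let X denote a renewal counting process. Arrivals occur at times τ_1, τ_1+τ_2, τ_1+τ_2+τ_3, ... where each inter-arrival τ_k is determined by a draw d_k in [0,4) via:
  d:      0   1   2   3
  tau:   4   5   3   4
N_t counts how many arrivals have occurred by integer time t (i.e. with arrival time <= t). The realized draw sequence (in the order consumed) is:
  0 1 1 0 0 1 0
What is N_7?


1

draw d_1=0: τ_1=4, arrival time A_1=4
draw d_2=1: τ_2=5, arrival time A_2=9
draw d_3=1: τ_3=5, arrival time A_3=14
draw d_4=0: τ_4=4, arrival time A_4=18
draw d_5=0: τ_5=4, arrival time A_5=22
draw d_6=1: τ_6=5, arrival time A_6=27
draw d_7=0: τ_7=4, arrival time A_7=31
N_t over t=0..7: 0:0 1:0 2:0 3:0 4:1 5:1 6:1 7:1


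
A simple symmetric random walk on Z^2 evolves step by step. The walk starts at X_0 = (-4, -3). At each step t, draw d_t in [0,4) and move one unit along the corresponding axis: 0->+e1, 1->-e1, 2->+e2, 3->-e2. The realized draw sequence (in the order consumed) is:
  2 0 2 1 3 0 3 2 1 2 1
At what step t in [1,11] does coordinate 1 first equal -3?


t=0: X=(-4, -3), d=2 → +e2, X_1=(-4, -2)
t=1: X=(-4, -2), d=0 → +e1, X_2=(-3, -2)
t=2: X=(-3, -2), d=2 → +e2, X_3=(-3, -1)
t=3: X=(-3, -1), d=1 → -e1, X_4=(-4, -1)
t=4: X=(-4, -1), d=3 → -e2, X_5=(-4, -2)
t=5: X=(-4, -2), d=0 → +e1, X_6=(-3, -2)
t=6: X=(-3, -2), d=3 → -e2, X_7=(-3, -3)
t=7: X=(-3, -3), d=2 → +e2, X_8=(-3, -2)
t=8: X=(-3, -2), d=1 → -e1, X_9=(-4, -2)
t=9: X=(-4, -2), d=2 → +e2, X_10=(-4, -1)
t=10: X=(-4, -1), d=1 → -e1, X_11=(-5, -1)

2


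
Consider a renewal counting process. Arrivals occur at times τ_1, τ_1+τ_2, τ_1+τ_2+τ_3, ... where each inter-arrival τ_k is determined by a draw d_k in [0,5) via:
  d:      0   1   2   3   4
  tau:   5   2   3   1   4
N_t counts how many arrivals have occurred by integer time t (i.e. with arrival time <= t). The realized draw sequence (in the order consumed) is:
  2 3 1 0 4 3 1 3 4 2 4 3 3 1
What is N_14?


draw d_1=2: τ_1=3, arrival time A_1=3
draw d_2=3: τ_2=1, arrival time A_2=4
draw d_3=1: τ_3=2, arrival time A_3=6
draw d_4=0: τ_4=5, arrival time A_4=11
draw d_5=4: τ_5=4, arrival time A_5=15
draw d_6=3: τ_6=1, arrival time A_6=16
draw d_7=1: τ_7=2, arrival time A_7=18
draw d_8=3: τ_8=1, arrival time A_8=19
draw d_9=4: τ_9=4, arrival time A_9=23
draw d_10=2: τ_10=3, arrival time A_10=26
draw d_11=4: τ_11=4, arrival time A_11=30
draw d_12=3: τ_12=1, arrival time A_12=31
draw d_13=3: τ_13=1, arrival time A_13=32
draw d_14=1: τ_14=2, arrival time A_14=34
N_t over t=0..14: 0:0 1:0 2:0 3:1 4:2 5:2 6:3 7:3 8:3 9:3 10:3 11:4 12:4 13:4 14:4

4


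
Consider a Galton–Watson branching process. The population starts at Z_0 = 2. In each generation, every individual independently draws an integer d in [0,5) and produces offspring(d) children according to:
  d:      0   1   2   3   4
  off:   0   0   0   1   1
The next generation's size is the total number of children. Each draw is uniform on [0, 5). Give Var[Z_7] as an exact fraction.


19967232/6103515625

Outcome values over d=0..4: [0, 0, 0, 1, 1]
Σy = 2, Σy² = 2, M = 5
μ = 2/5 = 2/5,  σ² = 2/5 − (2/5)² = 6/25
V_0 = 0, E_0 = 2
V_1 = 6/25·E_0 + (2/5)²·V_0 = 12/25;  E_1 = 4/5
V_2 = 6/25·E_1 + (2/5)²·V_1 = 168/625;  E_2 = 8/25
V_3 = 6/25·E_2 + (2/5)²·V_2 = 1872/15625;  E_3 = 16/125
V_4 = 6/25·E_3 + (2/5)²·V_3 = 19488/390625;  E_4 = 32/625
V_5 = 6/25·E_4 + (2/5)²·V_4 = 197952/9765625;  E_5 = 64/3125
V_6 = 6/25·E_5 + (2/5)²·V_5 = 1991808/244140625;  E_6 = 128/15625
V_7 = 6/25·E_6 + (2/5)²·V_6 = 19967232/6103515625;  E_7 = 256/78125


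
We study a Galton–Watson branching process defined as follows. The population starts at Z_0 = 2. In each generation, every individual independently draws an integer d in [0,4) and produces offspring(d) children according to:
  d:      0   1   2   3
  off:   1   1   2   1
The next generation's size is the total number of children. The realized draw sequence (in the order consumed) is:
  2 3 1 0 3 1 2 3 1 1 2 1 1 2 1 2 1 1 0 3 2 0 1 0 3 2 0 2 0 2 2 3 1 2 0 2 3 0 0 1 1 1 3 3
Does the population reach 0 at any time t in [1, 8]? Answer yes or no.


no

gen 0: Z_0=2, draws=[2, 3], offspring=[2, 1], Z_1=3
gen 1: Z_1=3, draws=[1, 0, 3], offspring=[1, 1, 1], Z_2=3
gen 2: Z_2=3, draws=[1, 2, 3], offspring=[1, 2, 1], Z_3=4
gen 3: Z_3=4, draws=[1, 1, 2, 1], offspring=[1, 1, 2, 1], Z_4=5
gen 4: Z_4=5, draws=[1, 2, 1, 2, 1], offspring=[1, 2, 1, 2, 1], Z_5=7
gen 5: Z_5=7, draws=[1, 0, 3, 2, 0, 1, 0], offspring=[1, 1, 1, 2, 1, 1, 1], Z_6=8
gen 6: Z_6=8, draws=[3, 2, 0, 2, 0, 2, 2, 3], offspring=[1, 2, 1, 2, 1, 2, 2, 1], Z_7=12
gen 7: Z_7=12, draws=[1, 2, 0, 2, 3, 0, 0, 1, 1, 1, 3, 3], offspring=[1, 2, 1, 2, 1, 1, 1, 1, 1, 1, 1, 1], Z_8=14


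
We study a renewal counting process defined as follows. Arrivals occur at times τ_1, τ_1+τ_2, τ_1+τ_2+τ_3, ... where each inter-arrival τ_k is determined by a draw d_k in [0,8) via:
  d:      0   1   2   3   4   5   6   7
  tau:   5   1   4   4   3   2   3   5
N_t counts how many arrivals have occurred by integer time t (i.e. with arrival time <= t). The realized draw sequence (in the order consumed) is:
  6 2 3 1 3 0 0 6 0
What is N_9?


2

draw d_1=6: τ_1=3, arrival time A_1=3
draw d_2=2: τ_2=4, arrival time A_2=7
draw d_3=3: τ_3=4, arrival time A_3=11
draw d_4=1: τ_4=1, arrival time A_4=12
draw d_5=3: τ_5=4, arrival time A_5=16
draw d_6=0: τ_6=5, arrival time A_6=21
draw d_7=0: τ_7=5, arrival time A_7=26
draw d_8=6: τ_8=3, arrival time A_8=29
draw d_9=0: τ_9=5, arrival time A_9=34
N_t over t=0..9: 0:0 1:0 2:0 3:1 4:1 5:1 6:1 7:2 8:2 9:2


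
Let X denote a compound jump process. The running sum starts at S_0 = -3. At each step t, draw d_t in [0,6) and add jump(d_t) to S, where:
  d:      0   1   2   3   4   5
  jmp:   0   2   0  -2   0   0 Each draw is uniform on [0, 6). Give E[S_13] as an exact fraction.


Outcome values over d=0..5: [0, 2, 0, -2, 0, 0]
Σy = 0, Σy² = 8, M = 6
μ = 0/6 = 0,  σ² = 8/6 − (0)² = 4/3
E[S_13] = -3 + 13·(0) = -3

-3


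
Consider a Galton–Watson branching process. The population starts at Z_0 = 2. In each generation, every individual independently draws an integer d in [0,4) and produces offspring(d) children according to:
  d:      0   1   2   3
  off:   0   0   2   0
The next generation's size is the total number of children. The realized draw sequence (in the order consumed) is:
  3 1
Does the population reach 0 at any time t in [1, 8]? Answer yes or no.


yes

gen 0: Z_0=2, draws=[3, 1], offspring=[0, 0], Z_1=0
gen 1: Z_1=0, draws=[], offspring=[], Z_2=0
gen 2: Z_2=0, draws=[], offspring=[], Z_3=0
gen 3: Z_3=0, draws=[], offspring=[], Z_4=0
gen 4: Z_4=0, draws=[], offspring=[], Z_5=0
gen 5: Z_5=0, draws=[], offspring=[], Z_6=0
gen 6: Z_6=0, draws=[], offspring=[], Z_7=0
gen 7: Z_7=0, draws=[], offspring=[], Z_8=0


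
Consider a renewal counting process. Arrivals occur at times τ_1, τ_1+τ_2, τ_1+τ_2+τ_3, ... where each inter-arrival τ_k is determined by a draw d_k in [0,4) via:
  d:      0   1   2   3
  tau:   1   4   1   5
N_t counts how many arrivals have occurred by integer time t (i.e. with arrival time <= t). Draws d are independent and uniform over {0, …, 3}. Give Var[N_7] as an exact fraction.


23039/16384

Inter-arrival values over d=0..3: [1, 4, 1, 5]
Each d has probability 1/4, so the pmf of τ is: f(1) = 1/2, f(4) = 1/4, f(5) = 1/4
Let p_n(j) = P(N_n = j), with p_0 = [1]. Condition on τ_1: p_n(0) = P(τ > n), and for j >= 1, p_n(j) = Σ_{k<=n} f(k)·p_{n−k}(j−1)
p_1 = [1/2, 1/2]  (j = 0..1)
p_2 = [1/2, 1/4, 1/4]  (j = 0..2)
p_3 = [1/2, 1/4, 1/8, 1/8]  (j = 0..3)
p_4 = [1/4, 1/2, 1/8, 1/16, 1/16]  (j = 0..4)
p_5 = [0, 1/2, 3/8, 1/16, 1/32, 1/32]  (j = 0..5)
p_6 = [0, 1/4, 7/16, 1/4, 1/32, 1/64, 1/64]  (j = 0..6)
p_7 = [0, 1/4, 1/4, 5/16, 5/32, 1/64, 1/128, 1/128]  (j = 0..7)
E[N_7] = Σ j·p_7(j) = 319/128;  E[N_7²] = Σ j²·p_7(j) = 975/128
Var[N_7] = 975/128 − (319/128)² = 23039/16384


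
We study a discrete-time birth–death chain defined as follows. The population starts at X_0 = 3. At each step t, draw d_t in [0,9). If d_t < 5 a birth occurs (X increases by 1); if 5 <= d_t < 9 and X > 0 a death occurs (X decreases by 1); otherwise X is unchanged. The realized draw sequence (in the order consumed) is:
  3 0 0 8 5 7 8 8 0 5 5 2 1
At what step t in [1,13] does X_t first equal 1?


t=0: X=3, d=3 → birth, X_1=4
t=1: X=4, d=0 → birth, X_2=5
t=2: X=5, d=0 → birth, X_3=6
t=3: X=6, d=8 → death, X_4=5
t=4: X=5, d=5 → death, X_5=4
t=5: X=4, d=7 → death, X_6=3
t=6: X=3, d=8 → death, X_7=2
t=7: X=2, d=8 → death, X_8=1
t=8: X=1, d=0 → birth, X_9=2
t=9: X=2, d=5 → death, X_10=1
t=10: X=1, d=5 → death, X_11=0
t=11: X=0, d=2 → birth, X_12=1
t=12: X=1, d=1 → birth, X_13=2

8


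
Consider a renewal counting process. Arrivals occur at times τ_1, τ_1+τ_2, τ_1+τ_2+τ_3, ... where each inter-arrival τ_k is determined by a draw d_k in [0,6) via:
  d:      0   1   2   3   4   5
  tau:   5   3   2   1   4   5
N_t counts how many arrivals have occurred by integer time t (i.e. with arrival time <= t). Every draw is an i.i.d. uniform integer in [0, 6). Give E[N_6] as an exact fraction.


73585/46656

Inter-arrival values over d=0..5: [5, 3, 2, 1, 4, 5]
Each d has probability 1/6, so the pmf of τ is: f(1) = 1/6, f(2) = 1/6, f(3) = 1/6, f(4) = 1/6, f(5) = 1/3
Renewal equation for m(n) = E[N_n]: condition on τ_1 = k (if k <= n, one arrival plus a fresh copy on the remaining n−k steps): m(n) = F(n) + Σ_{k<=n} f(k)·m(n−k), where F(n) = P(τ <= n) and m(0) = 0
m(1) = F(1) = 1/6
m(2) = F(2) + f(1)·m(1) = 1/3 + 1/6·1/6 = 13/36
m(3) = F(3) + f(1)·m(2) + f(2)·m(1) = 1/2 + 1/6·13/36 + 1/6·1/6 = 127/216
m(4) = F(4) + f(1)·m(3) + f(2)·m(2) + f(3)·m(1) = 2/3 + 1/6·127/216 + 1/6·13/36 + 1/6·1/6 = 1105/1296
m(5) = F(5) + f(1)·m(4) + f(2)·m(3) + f(3)·m(2) + f(4)·m(1) = 1 + 1/6·1105/1296 + 1/6·127/216 + 1/6·13/36 + 1/6·1/6 = 10327/7776
m(6) = F(6) + f(1)·m(5) + f(2)·m(4) + f(3)·m(3) + f(4)·m(2) + f(5)·m(1) = 1 + 1/6·10327/7776 + 1/6·1105/1296 + 1/6·127/216 + 1/6·13/36 + 1/3·1/6 = 73585/46656
E[N_6] = m(6) = 73585/46656


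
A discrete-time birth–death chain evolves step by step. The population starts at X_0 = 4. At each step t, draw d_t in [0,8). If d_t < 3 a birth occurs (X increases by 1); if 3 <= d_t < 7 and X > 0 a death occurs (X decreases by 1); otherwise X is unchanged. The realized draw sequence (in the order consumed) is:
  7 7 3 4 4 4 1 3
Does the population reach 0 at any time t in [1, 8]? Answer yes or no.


yes

t=0: X=4, d=7 → hold, X_1=4
t=1: X=4, d=7 → hold, X_2=4
t=2: X=4, d=3 → death, X_3=3
t=3: X=3, d=4 → death, X_4=2
t=4: X=2, d=4 → death, X_5=1
t=5: X=1, d=4 → death, X_6=0
t=6: X=0, d=1 → birth, X_7=1
t=7: X=1, d=3 → death, X_8=0


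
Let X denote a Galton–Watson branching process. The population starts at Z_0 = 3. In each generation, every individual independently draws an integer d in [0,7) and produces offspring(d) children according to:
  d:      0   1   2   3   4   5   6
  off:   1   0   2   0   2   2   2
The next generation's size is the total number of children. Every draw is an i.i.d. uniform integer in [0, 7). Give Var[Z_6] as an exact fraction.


1392738217056/13841287201

Outcome values over d=0..6: [1, 0, 2, 0, 2, 2, 2]
Σy = 9, Σy² = 17, M = 7
μ = 9/7 = 9/7,  σ² = 17/7 − (9/7)² = 38/49
V_0 = 0, E_0 = 3
V_1 = 38/49·E_0 + (9/7)²·V_0 = 114/49;  E_1 = 27/7
V_2 = 38/49·E_1 + (9/7)²·V_1 = 16416/2401;  E_2 = 243/49
V_3 = 38/49·E_2 + (9/7)²·V_2 = 1782162/117649;  E_3 = 2187/343
V_4 = 38/49·E_3 + (9/7)²·V_3 = 172860480/5764801;  E_4 = 19683/2401
V_5 = 38/49·E_4 + (9/7)²·V_4 = 15797536434/282475249;  E_5 = 177147/16807
V_6 = 38/49·E_5 + (9/7)²·V_5 = 1392738217056/13841287201;  E_6 = 1594323/117649


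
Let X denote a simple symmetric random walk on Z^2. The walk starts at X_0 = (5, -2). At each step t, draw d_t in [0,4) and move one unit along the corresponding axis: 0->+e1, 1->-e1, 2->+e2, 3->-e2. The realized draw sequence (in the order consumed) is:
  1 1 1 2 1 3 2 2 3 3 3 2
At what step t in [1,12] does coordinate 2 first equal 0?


8

t=0: X=(5, -2), d=1 → -e1, X_1=(4, -2)
t=1: X=(4, -2), d=1 → -e1, X_2=(3, -2)
t=2: X=(3, -2), d=1 → -e1, X_3=(2, -2)
t=3: X=(2, -2), d=2 → +e2, X_4=(2, -1)
t=4: X=(2, -1), d=1 → -e1, X_5=(1, -1)
t=5: X=(1, -1), d=3 → -e2, X_6=(1, -2)
t=6: X=(1, -2), d=2 → +e2, X_7=(1, -1)
t=7: X=(1, -1), d=2 → +e2, X_8=(1, 0)
t=8: X=(1, 0), d=3 → -e2, X_9=(1, -1)
t=9: X=(1, -1), d=3 → -e2, X_10=(1, -2)
t=10: X=(1, -2), d=3 → -e2, X_11=(1, -3)
t=11: X=(1, -3), d=2 → +e2, X_12=(1, -2)


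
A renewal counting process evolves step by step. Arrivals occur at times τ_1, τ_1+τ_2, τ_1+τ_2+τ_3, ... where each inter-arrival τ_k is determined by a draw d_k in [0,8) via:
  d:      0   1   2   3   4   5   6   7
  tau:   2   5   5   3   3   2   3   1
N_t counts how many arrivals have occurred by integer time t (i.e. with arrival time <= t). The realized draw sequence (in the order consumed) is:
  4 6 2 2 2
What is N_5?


1

draw d_1=4: τ_1=3, arrival time A_1=3
draw d_2=6: τ_2=3, arrival time A_2=6
draw d_3=2: τ_3=5, arrival time A_3=11
draw d_4=2: τ_4=5, arrival time A_4=16
draw d_5=2: τ_5=5, arrival time A_5=21
N_t over t=0..5: 0:0 1:0 2:0 3:1 4:1 5:1


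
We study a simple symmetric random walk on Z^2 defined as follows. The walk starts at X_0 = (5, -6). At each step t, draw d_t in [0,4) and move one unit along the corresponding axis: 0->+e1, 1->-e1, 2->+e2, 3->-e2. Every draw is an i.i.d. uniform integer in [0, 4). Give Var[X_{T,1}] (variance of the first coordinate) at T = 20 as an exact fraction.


Outcome values over d=0..3: [1, -1, 0, 0]
Σy = 0, Σy² = 2, M = 4
μ = 0/4 = 0,  σ² = 2/4 − (0)² = 1/2
Independent increments: Var[X_20] = 20·σ² = 20·(1/2) = 10

10


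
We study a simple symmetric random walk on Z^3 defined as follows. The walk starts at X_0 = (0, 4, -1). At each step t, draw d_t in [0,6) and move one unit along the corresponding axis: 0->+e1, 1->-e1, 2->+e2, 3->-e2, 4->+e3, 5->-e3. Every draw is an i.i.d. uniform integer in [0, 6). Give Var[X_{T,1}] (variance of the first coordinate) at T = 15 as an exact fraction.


Outcome values over d=0..5: [1, -1, 0, 0, 0, 0]
Σy = 0, Σy² = 2, M = 6
μ = 0/6 = 0,  σ² = 2/6 − (0)² = 1/3
Independent increments: Var[X_15] = 15·σ² = 15·(1/3) = 5

5


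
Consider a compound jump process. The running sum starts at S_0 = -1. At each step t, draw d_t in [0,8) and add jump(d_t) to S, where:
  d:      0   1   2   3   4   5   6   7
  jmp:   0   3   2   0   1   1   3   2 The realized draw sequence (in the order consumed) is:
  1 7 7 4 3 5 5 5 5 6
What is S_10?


t=0: S=-1, d=1, jump=3, S_1=2
t=1: S=2, d=7, jump=2, S_2=4
t=2: S=4, d=7, jump=2, S_3=6
t=3: S=6, d=4, jump=1, S_4=7
t=4: S=7, d=3, jump=0, S_5=7
t=5: S=7, d=5, jump=1, S_6=8
t=6: S=8, d=5, jump=1, S_7=9
t=7: S=9, d=5, jump=1, S_8=10
t=8: S=10, d=5, jump=1, S_9=11
t=9: S=11, d=6, jump=3, S_10=14

14


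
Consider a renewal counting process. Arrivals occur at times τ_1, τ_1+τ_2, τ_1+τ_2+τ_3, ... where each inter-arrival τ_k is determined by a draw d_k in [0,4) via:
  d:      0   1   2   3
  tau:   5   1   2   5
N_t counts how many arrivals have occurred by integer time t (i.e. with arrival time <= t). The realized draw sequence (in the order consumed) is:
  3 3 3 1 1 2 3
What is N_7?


1

draw d_1=3: τ_1=5, arrival time A_1=5
draw d_2=3: τ_2=5, arrival time A_2=10
draw d_3=3: τ_3=5, arrival time A_3=15
draw d_4=1: τ_4=1, arrival time A_4=16
draw d_5=1: τ_5=1, arrival time A_5=17
draw d_6=2: τ_6=2, arrival time A_6=19
draw d_7=3: τ_7=5, arrival time A_7=24
N_t over t=0..7: 0:0 1:0 2:0 3:0 4:0 5:1 6:1 7:1


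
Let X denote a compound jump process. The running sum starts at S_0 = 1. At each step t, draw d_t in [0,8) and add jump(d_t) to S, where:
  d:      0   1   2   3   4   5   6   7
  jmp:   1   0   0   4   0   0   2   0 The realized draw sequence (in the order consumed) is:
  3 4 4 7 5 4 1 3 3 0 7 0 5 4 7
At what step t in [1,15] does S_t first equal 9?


8

t=0: S=1, d=3, jump=4, S_1=5
t=1: S=5, d=4, jump=0, S_2=5
t=2: S=5, d=4, jump=0, S_3=5
t=3: S=5, d=7, jump=0, S_4=5
t=4: S=5, d=5, jump=0, S_5=5
t=5: S=5, d=4, jump=0, S_6=5
t=6: S=5, d=1, jump=0, S_7=5
t=7: S=5, d=3, jump=4, S_8=9
t=8: S=9, d=3, jump=4, S_9=13
t=9: S=13, d=0, jump=1, S_10=14
t=10: S=14, d=7, jump=0, S_11=14
t=11: S=14, d=0, jump=1, S_12=15
t=12: S=15, d=5, jump=0, S_13=15
t=13: S=15, d=4, jump=0, S_14=15
t=14: S=15, d=7, jump=0, S_15=15


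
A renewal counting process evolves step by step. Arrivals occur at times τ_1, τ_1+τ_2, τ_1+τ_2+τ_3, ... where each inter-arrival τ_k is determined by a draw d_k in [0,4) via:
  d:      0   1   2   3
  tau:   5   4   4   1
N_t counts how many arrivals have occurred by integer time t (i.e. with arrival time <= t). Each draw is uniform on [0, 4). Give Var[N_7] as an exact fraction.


Inter-arrival values over d=0..3: [5, 4, 4, 1]
Each d has probability 1/4, so the pmf of τ is: f(1) = 1/4, f(4) = 1/2, f(5) = 1/4
Let p_n(j) = P(N_n = j), with p_0 = [1]. Condition on τ_1: p_n(0) = P(τ > n), and for j >= 1, p_n(j) = Σ_{k<=n} f(k)·p_{n−k}(j−1)
p_1 = [3/4, 1/4]  (j = 0..1)
p_2 = [3/4, 3/16, 1/16]  (j = 0..2)
p_3 = [3/4, 3/16, 3/64, 1/64]  (j = 0..3)
p_4 = [1/4, 11/16, 3/64, 3/256, 1/256]  (j = 0..4)
p_5 = [0, 11/16, 19/64, 3/256, 3/1024, 1/1024]  (j = 0..5)
p_6 = [0, 9/16, 21/64, 27/256, 3/1024, 3/4096, 1/4096]  (j = 0..6)
p_7 = [0, 9/16, 9/32, 31/256, 35/1024, 3/4096, 3/16384, 1/16384]  (j = 0..7)
E[N_7] = Σ j·p_7(j) = 26709/16384;  E[N_7²] = Σ j²·p_7(j) = 54921/16384
Var[N_7] = 54921/16384 − (26709/16384)² = 186454983/268435456

186454983/268435456


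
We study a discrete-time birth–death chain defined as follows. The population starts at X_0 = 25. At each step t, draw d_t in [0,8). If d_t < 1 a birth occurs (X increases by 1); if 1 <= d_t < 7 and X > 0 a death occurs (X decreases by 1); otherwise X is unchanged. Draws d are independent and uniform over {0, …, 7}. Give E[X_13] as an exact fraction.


X can drop by at most 1 per step and X_0 = 25 > T = 13, so X_t >= 25 − t >= 12 > 0 for every t <= 13: the floor at 0 (the 'and X > 0' condition) never binds. Hence X_13 = X_0 + Σ_{t<13} Y_t with i.i.d. increments Y_t = y(d_t) ∈ {+1, −1, 0}.
Outcome values over d=0..7: [1, -1, -1, -1, -1, -1, -1, 0]
Σy = -5, Σy² = 7, M = 8
μ = -5/8 = -5/8,  σ² = 7/8 − (-5/8)² = 31/64
E[X_13] = 25 + 13·(-5/8) = 135/8

135/8


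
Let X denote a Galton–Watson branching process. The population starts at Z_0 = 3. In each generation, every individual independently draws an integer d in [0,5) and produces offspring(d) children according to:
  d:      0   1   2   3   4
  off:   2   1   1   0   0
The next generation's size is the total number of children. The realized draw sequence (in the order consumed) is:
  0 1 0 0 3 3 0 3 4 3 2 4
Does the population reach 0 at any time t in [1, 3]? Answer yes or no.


no

gen 0: Z_0=3, draws=[0, 1, 0], offspring=[2, 1, 2], Z_1=5
gen 1: Z_1=5, draws=[0, 3, 3, 0, 3], offspring=[2, 0, 0, 2, 0], Z_2=4
gen 2: Z_2=4, draws=[4, 3, 2, 4], offspring=[0, 0, 1, 0], Z_3=1
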